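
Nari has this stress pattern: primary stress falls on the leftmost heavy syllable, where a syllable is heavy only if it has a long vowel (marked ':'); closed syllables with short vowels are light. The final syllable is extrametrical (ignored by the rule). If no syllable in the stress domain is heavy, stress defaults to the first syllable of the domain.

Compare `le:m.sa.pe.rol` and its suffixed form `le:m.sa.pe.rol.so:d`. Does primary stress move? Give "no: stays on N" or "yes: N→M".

Base `le:m.sa.pe.rol` (4 syllables):
  The final syllable (4, rol) is extrametrical; the stress domain is syllables 1–3.
  Weights: 1 le:m H, 2 sa L, 3 pe L.
  Heavy syllables in the domain: 1. The leftmost is syllable 1 (le:m).
  → primary stress on syllable 1.
Suffixed `le:m.sa.pe.rol.so:d` (5 syllables):
  The final syllable (5, so:d) is extrametrical; the stress domain is syllables 1–4.
  Weights: 1 le:m H, 2 sa L, 3 pe L, 4 rol L.
  Heavy syllables in the domain: 1. The leftmost is syllable 1 (le:m).
  → primary stress on syllable 1.

no: stays on 1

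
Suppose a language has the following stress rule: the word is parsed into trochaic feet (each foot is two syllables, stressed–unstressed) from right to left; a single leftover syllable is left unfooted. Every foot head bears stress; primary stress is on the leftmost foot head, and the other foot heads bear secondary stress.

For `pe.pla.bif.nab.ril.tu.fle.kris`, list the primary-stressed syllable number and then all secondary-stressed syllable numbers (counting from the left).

Parse right to left into trochaic (ˈσσ) feet: (ˈpe.pla) (ˈbif.nab) (ˈril.tu) (ˈfle.kris).
Foot heads (stressed positions): 1, 3, 5, 7.
End Rule Leftmost: primary stress on the leftmost head = syllable 1.
Secondary stress on 3, 5, 7: ˈpe.pla.ˌbif.nab.ˌril.tu.ˌfle.kris.

primary 1, secondary 3, 5, 7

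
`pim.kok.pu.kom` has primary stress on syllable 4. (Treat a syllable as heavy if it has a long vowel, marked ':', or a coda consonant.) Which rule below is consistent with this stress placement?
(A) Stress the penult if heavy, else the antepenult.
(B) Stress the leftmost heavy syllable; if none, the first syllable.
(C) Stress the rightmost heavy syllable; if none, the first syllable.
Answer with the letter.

C

Rule A → syllable 2 (observed: 4).
Rule B → syllable 1 (observed: 4).
Rule C → syllable 4 ✓.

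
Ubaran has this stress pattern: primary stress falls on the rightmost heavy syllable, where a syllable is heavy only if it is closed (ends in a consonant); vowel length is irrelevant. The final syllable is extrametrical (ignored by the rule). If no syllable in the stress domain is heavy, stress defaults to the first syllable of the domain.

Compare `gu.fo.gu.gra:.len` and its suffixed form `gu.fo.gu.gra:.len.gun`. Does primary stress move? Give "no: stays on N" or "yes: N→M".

yes: 1→5

Base `gu.fo.gu.gra:.len` (5 syllables):
  The final syllable (5, len) is extrametrical; the stress domain is syllables 1–4.
  Weights: 1 gu L, 2 fo L, 3 gu L, 4 gra: L.
  No heavy syllable in the domain; default to the first syllable of the domain = syllable 1.
  → primary stress on syllable 1.
Suffixed `gu.fo.gu.gra:.len.gun` (6 syllables):
  The final syllable (6, gun) is extrametrical; the stress domain is syllables 1–5.
  Weights: 1 gu L, 2 fo L, 3 gu L, 4 gra: L, 5 len H.
  Heavy syllables in the domain: 5. The rightmost is syllable 5 (len).
  → primary stress on syllable 5.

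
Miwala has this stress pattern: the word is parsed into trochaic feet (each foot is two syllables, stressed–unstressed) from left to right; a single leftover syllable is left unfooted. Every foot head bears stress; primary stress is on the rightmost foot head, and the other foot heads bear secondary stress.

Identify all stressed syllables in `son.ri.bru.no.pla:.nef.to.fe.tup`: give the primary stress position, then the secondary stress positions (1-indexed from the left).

primary 7, secondary 1, 3, 5

Parse left to right into trochaic (ˈσσ) feet: (ˈson.ri) (ˈbru.no) (ˈpla:.nef) (ˈto.fe) tup. Syllable 9 is left unfooted.
Foot heads (stressed positions): 1, 3, 5, 7.
End Rule Rightmost: primary stress on the rightmost head = syllable 7.
Secondary stress on 1, 3, 5: ˌson.ri.ˌbru.no.ˌpla:.nef.ˈto.fe.tup.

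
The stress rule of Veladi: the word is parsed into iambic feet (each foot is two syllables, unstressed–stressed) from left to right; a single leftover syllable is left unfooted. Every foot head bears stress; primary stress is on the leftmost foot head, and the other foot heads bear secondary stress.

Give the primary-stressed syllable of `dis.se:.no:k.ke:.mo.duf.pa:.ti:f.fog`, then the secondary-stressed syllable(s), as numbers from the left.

Parse left to right into iambic (σˈσ) feet: (dis.ˈse:) (no:k.ˈke:) (mo.ˈduf) (pa:.ˈti:f) fog. Syllable 9 is left unfooted.
Foot heads (stressed positions): 2, 4, 6, 8.
End Rule Leftmost: primary stress on the leftmost head = syllable 2.
Secondary stress on 4, 6, 8: dis.ˈse:.no:k.ˌke:.mo.ˌduf.pa:.ˌti:f.fog.

primary 2, secondary 4, 6, 8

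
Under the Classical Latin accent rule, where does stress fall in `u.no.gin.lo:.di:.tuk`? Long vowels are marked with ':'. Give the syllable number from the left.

5

Classical Latin: stress the penult if heavy (long vowel or closed), else the antepenult.
Weights: 4 lo: H, 5 di: H, 6 tuk H.
The penult (syllable 5, di:) is heavy, so it takes stress.
Stress on syllable 5: u.no.gin.lo:.ˈdi:.tuk.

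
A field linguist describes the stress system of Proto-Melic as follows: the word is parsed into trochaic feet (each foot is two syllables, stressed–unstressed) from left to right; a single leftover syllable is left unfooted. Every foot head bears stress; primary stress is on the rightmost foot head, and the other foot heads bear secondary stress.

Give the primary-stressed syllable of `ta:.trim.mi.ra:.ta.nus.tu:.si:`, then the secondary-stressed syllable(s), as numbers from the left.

Parse left to right into trochaic (ˈσσ) feet: (ˈta:.trim) (ˈmi.ra:) (ˈta.nus) (ˈtu:.si:).
Foot heads (stressed positions): 1, 3, 5, 7.
End Rule Rightmost: primary stress on the rightmost head = syllable 7.
Secondary stress on 1, 3, 5: ˌta:.trim.ˌmi.ra:.ˌta.nus.ˈtu:.si:.

primary 7, secondary 1, 3, 5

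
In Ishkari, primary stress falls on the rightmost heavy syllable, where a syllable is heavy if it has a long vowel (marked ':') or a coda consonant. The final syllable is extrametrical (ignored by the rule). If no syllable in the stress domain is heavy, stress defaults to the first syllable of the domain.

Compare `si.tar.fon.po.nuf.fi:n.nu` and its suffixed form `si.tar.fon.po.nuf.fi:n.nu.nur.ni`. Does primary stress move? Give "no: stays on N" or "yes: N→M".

yes: 6→8

Base `si.tar.fon.po.nuf.fi:n.nu` (7 syllables):
  The final syllable (7, nu) is extrametrical; the stress domain is syllables 1–6.
  Weights: 1 si L, 2 tar H, 3 fon H, 4 po L, 5 nuf H, 6 fi:n H.
  Heavy syllables in the domain: 2, 3, 5, 6. The rightmost is syllable 6 (fi:n).
  → primary stress on syllable 6.
Suffixed `si.tar.fon.po.nuf.fi:n.nu.nur.ni` (9 syllables):
  The final syllable (9, ni) is extrametrical; the stress domain is syllables 1–8.
  Weights: 1 si L, 2 tar H, 3 fon H, 4 po L, 5 nuf H, 6 fi:n H, 7 nu L, 8 nur H.
  Heavy syllables in the domain: 2, 3, 5, 6, 8. The rightmost is syllable 8 (nur).
  → primary stress on syllable 8.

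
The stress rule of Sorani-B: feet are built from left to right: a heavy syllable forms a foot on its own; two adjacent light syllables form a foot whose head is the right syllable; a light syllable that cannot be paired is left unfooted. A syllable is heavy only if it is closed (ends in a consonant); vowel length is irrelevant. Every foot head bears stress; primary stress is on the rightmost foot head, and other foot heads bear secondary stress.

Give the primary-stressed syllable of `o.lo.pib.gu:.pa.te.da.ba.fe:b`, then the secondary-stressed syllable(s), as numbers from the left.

Weights: 1 o L, 2 lo L, 3 pib H, 4 gu: L, 5 pa L, 6 te L, 7 da L, 8 ba L, 9 fe:b H.
Parse left to right (heavy = foot alone; LL = one foot; stranded L unfooted): (o.ˈlo) (ˈpib) (gu:.ˈpa) (te.ˈda) ba (ˈfe:b).
Foot heads: 2, 3, 5, 7, 9.
Primary stress on the rightmost head = syllable 9.
Secondary stress on 2, 3, 5, 7: o.ˌlo.ˌpib.gu:.ˌpa.te.ˌda.ba.ˈfe:b.

primary 9, secondary 2, 3, 5, 7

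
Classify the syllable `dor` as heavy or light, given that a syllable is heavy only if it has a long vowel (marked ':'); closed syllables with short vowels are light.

`dor`: short vowel, closed (coda /r/). Short vowel → light.

light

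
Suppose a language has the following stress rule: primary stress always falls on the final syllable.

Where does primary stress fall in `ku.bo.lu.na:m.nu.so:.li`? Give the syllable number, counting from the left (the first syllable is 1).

7

The word has 7 syllables; the final syllable is syllable 7 (li).
Primary stress: syllable 7 → ku.bo.lu.na:m.nu.so:.ˈli.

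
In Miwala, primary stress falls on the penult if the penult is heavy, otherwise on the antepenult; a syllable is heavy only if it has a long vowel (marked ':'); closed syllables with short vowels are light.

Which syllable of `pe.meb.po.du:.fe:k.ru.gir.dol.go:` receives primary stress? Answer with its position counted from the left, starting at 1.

Weights: 7 gir L, 8 dol L, 9 go: H.
The penult (syllable 8, dol) is light, so stress falls on the antepenult (syllable 7, gir).
Primary stress: syllable 7 → pe.meb.po.du:.fe:k.ru.ˈgir.dol.go:.

7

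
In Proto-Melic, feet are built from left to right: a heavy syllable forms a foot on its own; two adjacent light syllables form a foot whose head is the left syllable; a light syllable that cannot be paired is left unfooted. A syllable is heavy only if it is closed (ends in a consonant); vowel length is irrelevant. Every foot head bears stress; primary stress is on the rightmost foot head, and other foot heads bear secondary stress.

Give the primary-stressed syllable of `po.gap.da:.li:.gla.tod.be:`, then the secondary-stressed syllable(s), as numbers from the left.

primary 6, secondary 2, 3

Weights: 1 po L, 2 gap H, 3 da: L, 4 li: L, 5 gla L, 6 tod H, 7 be: L.
Parse left to right (heavy = foot alone; LL = one foot; stranded L unfooted): po (ˈgap) (ˈda:.li:) gla (ˈtod) be:.
Foot heads: 2, 3, 6.
Primary stress on the rightmost head = syllable 6.
Secondary stress on 2, 3: po.ˌgap.ˌda:.li:.gla.ˈtod.be:.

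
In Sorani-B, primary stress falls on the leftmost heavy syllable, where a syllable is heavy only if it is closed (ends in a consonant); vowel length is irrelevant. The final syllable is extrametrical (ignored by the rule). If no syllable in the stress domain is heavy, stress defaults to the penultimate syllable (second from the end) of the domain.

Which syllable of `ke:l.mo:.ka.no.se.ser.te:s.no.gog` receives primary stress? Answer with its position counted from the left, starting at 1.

The final syllable (9, gog) is extrametrical; the stress domain is syllables 1–8.
Weights: 1 ke:l H, 2 mo: L, 3 ka L, 4 no L, 5 se L, 6 ser H, 7 te:s H, 8 no L.
Heavy syllables in the domain: 1, 6, 7. The leftmost is syllable 1 (ke:l).
Primary stress: syllable 1 → ˈke:l.mo:.ka.no.se.ser.te:s.no.gog.

1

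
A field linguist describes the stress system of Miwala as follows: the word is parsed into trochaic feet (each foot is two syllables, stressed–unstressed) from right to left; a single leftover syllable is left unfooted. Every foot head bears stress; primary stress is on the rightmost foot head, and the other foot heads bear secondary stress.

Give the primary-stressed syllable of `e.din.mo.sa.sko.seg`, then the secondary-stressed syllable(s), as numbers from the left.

Parse right to left into trochaic (ˈσσ) feet: (ˈe.din) (ˈmo.sa) (ˈsko.seg).
Foot heads (stressed positions): 1, 3, 5.
End Rule Rightmost: primary stress on the rightmost head = syllable 5.
Secondary stress on 1, 3: ˌe.din.ˌmo.sa.ˈsko.seg.

primary 5, secondary 1, 3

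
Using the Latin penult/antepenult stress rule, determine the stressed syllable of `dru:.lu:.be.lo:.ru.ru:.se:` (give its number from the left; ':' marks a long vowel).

6

Classical Latin: stress the penult if heavy (long vowel or closed), else the antepenult.
Weights: 5 ru L, 6 ru: H, 7 se: H.
The penult (syllable 6, ru:) is heavy, so it takes stress.
Stress on syllable 6: dru:.lu:.be.lo:.ru.ˈru:.se:.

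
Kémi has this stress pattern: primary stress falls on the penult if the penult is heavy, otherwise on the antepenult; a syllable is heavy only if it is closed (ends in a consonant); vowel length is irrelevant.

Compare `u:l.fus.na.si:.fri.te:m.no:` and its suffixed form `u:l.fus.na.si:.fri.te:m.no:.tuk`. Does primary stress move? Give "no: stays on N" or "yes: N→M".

no: stays on 6

Base `u:l.fus.na.si:.fri.te:m.no:` (7 syllables):
  Weights: 5 fri L, 6 te:m H, 7 no: L.
  The penult (syllable 6, te:m) is heavy, so it takes stress.
  → primary stress on syllable 6.
Suffixed `u:l.fus.na.si:.fri.te:m.no:.tuk` (8 syllables):
  Weights: 6 te:m H, 7 no: L, 8 tuk H.
  The penult (syllable 7, no:) is light, so stress falls on the antepenult (syllable 6, te:m).
  → primary stress on syllable 6.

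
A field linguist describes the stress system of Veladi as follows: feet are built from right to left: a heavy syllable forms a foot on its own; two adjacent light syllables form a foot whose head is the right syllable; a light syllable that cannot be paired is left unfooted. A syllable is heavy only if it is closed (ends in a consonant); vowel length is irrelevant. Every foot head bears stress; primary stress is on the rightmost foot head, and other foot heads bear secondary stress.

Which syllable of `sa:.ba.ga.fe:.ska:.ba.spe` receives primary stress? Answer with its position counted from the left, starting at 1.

7

Weights: 1 sa: L, 2 ba L, 3 ga L, 4 fe: L, 5 ska: L, 6 ba L, 7 spe L.
Parse right to left (heavy = foot alone; LL = one foot; stranded L unfooted): sa: (ba.ˈga) (fe:.ˈska:) (ba.ˈspe).
Foot heads: 3, 5, 7.
Primary stress on the rightmost head = syllable 7.
Primary stress: syllable 7 → sa:.ba.ga.fe:.ska:.ba.ˈspe.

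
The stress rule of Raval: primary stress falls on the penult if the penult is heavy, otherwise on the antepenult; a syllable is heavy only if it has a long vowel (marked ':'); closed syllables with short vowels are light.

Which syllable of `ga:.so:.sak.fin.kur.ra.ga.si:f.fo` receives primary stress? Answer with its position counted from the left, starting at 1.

Weights: 7 ga L, 8 si:f H, 9 fo L.
The penult (syllable 8, si:f) is heavy, so it takes stress.
Primary stress: syllable 8 → ga:.so:.sak.fin.kur.ra.ga.ˈsi:f.fo.

8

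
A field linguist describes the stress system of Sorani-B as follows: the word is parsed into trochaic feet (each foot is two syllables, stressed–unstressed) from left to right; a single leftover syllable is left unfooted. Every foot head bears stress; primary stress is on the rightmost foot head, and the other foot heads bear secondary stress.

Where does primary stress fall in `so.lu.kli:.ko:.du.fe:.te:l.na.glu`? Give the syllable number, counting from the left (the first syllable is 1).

Parse left to right into trochaic (ˈσσ) feet: (ˈso.lu) (ˈkli:.ko:) (ˈdu.fe:) (ˈte:l.na) glu. Syllable 9 is left unfooted.
Foot heads (stressed positions): 1, 3, 5, 7.
End Rule Rightmost: primary stress on the rightmost head = syllable 7.
Primary stress: syllable 7 → so.lu.kli:.ko:.du.fe:.ˈte:l.na.glu.

7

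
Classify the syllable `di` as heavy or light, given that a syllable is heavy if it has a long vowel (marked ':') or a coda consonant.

`di`: short vowel, open (no coda). Short vowel, open → light.

light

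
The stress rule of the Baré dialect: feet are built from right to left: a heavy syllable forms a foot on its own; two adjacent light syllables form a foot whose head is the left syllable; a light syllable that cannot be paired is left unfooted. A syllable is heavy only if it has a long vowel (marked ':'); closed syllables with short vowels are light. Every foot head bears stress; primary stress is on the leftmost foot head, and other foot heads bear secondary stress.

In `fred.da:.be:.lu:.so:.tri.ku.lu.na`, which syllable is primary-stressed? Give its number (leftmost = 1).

2

Weights: 1 fred L, 2 da: H, 3 be: H, 4 lu: H, 5 so: H, 6 tri L, 7 ku L, 8 lu L, 9 na L.
Parse right to left (heavy = foot alone; LL = one foot; stranded L unfooted): fred (ˈda:) (ˈbe:) (ˈlu:) (ˈso:) (ˈtri.ku) (ˈlu.na).
Foot heads: 2, 3, 4, 5, 6, 8.
Primary stress on the leftmost head = syllable 2.
Primary stress: syllable 2 → fred.ˈda:.be:.lu:.so:.tri.ku.lu.na.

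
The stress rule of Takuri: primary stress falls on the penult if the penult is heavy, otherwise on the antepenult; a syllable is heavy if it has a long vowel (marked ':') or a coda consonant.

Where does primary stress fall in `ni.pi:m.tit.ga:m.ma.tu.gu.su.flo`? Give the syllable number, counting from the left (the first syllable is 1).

Weights: 7 gu L, 8 su L, 9 flo L.
The penult (syllable 8, su) is light, so stress falls on the antepenult (syllable 7, gu).
Primary stress: syllable 7 → ni.pi:m.tit.ga:m.ma.tu.ˈgu.su.flo.

7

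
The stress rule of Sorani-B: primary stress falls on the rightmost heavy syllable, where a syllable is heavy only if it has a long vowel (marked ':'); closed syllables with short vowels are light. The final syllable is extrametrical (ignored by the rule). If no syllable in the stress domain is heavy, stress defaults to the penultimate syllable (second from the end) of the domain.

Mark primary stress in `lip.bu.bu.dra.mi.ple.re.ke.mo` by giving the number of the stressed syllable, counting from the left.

The final syllable (9, mo) is extrametrical; the stress domain is syllables 1–8.
Weights: 1 lip L, 2 bu L, 3 bu L, 4 dra L, 5 mi L, 6 ple L, 7 re L, 8 ke L.
No heavy syllable in the domain; default to the penultimate syllable (second from the end) of the domain = syllable 7.
Primary stress: syllable 7 → lip.bu.bu.dra.mi.ple.ˈre.ke.mo.

7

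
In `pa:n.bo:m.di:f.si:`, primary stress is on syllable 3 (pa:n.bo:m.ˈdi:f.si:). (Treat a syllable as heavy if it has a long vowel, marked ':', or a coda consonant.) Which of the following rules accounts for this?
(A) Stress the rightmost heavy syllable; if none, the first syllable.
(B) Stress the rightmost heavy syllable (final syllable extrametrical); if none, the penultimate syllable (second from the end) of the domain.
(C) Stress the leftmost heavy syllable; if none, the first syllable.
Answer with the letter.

B

Rule A → syllable 4 (observed: 3).
Rule B → syllable 3 ✓.
Rule C → syllable 1 (observed: 3).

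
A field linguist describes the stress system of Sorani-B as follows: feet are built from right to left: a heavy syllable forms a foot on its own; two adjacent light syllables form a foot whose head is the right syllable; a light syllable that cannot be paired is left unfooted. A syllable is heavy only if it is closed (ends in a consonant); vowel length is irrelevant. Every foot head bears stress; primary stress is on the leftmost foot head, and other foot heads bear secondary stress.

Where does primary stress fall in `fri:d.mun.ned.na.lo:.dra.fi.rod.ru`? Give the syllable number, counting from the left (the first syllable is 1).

Weights: 1 fri:d H, 2 mun H, 3 ned H, 4 na L, 5 lo: L, 6 dra L, 7 fi L, 8 rod H, 9 ru L.
Parse right to left (heavy = foot alone; LL = one foot; stranded L unfooted): (ˈfri:d) (ˈmun) (ˈned) (na.ˈlo:) (dra.ˈfi) (ˈrod) ru.
Foot heads: 1, 2, 3, 5, 7, 8.
Primary stress on the leftmost head = syllable 1.
Primary stress: syllable 1 → ˈfri:d.mun.ned.na.lo:.dra.fi.rod.ru.

1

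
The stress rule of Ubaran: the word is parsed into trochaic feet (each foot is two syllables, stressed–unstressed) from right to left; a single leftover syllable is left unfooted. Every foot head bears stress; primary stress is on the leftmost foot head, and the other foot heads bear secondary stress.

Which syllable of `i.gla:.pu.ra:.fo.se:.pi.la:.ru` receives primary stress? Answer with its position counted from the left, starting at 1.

2

Parse right to left into trochaic (ˈσσ) feet: i (ˈgla:.pu) (ˈra:.fo) (ˈse:.pi) (ˈla:.ru). Syllable 1 is left unfooted.
Foot heads (stressed positions): 2, 4, 6, 8.
End Rule Leftmost: primary stress on the leftmost head = syllable 2.
Primary stress: syllable 2 → i.ˈgla:.pu.ra:.fo.se:.pi.la:.ru.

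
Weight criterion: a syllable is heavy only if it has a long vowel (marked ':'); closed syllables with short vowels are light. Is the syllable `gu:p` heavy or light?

`gu:p`: long vowel, closed (coda /p/). Long vowel → heavy.

heavy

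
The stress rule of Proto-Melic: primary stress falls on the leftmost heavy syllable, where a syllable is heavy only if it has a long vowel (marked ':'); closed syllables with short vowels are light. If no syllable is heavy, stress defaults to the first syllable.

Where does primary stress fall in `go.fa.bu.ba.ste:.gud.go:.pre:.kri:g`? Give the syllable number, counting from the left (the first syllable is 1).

Weights: 1 go L, 2 fa L, 3 bu L, 4 ba L, 5 ste: H, 6 gud L, 7 go: H, 8 pre: H, 9 kri:g H.
Heavy syllables in the domain: 5, 7, 8, 9. The leftmost is syllable 5 (ste:).
Primary stress: syllable 5 → go.fa.bu.ba.ˈste:.gud.go:.pre:.kri:g.

5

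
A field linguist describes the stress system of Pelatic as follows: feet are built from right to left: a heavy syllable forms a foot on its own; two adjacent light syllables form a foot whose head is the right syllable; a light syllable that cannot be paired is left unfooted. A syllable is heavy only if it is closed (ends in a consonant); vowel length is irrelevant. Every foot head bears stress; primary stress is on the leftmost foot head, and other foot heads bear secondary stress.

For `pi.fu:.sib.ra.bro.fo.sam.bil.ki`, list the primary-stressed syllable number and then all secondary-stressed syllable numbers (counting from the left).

Weights: 1 pi L, 2 fu: L, 3 sib H, 4 ra L, 5 bro L, 6 fo L, 7 sam H, 8 bil H, 9 ki L.
Parse right to left (heavy = foot alone; LL = one foot; stranded L unfooted): (pi.ˈfu:) (ˈsib) ra (bro.ˈfo) (ˈsam) (ˈbil) ki.
Foot heads: 2, 3, 6, 7, 8.
Primary stress on the leftmost head = syllable 2.
Secondary stress on 3, 6, 7, 8: pi.ˈfu:.ˌsib.ra.bro.ˌfo.ˌsam.ˌbil.ki.

primary 2, secondary 3, 6, 7, 8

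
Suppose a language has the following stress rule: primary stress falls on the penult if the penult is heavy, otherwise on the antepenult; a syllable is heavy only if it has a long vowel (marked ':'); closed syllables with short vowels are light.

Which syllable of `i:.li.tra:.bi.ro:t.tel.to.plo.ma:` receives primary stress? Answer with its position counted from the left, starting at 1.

Weights: 7 to L, 8 plo L, 9 ma: H.
The penult (syllable 8, plo) is light, so stress falls on the antepenult (syllable 7, to).
Primary stress: syllable 7 → i:.li.tra:.bi.ro:t.tel.ˈto.plo.ma:.

7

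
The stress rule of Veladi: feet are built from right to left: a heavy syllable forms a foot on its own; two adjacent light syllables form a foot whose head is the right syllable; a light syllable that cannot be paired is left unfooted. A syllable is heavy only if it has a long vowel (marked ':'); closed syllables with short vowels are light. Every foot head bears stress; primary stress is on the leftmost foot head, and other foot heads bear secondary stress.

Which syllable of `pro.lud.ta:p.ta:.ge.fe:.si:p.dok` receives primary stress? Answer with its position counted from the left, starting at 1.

Weights: 1 pro L, 2 lud L, 3 ta:p H, 4 ta: H, 5 ge L, 6 fe: H, 7 si:p H, 8 dok L.
Parse right to left (heavy = foot alone; LL = one foot; stranded L unfooted): (pro.ˈlud) (ˈta:p) (ˈta:) ge (ˈfe:) (ˈsi:p) dok.
Foot heads: 2, 3, 4, 6, 7.
Primary stress on the leftmost head = syllable 2.
Primary stress: syllable 2 → pro.ˈlud.ta:p.ta:.ge.fe:.si:p.dok.

2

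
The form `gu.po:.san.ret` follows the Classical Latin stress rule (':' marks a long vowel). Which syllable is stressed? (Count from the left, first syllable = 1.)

Classical Latin: stress the penult if heavy (long vowel or closed), else the antepenult.
Weights: 2 po: H, 3 san H, 4 ret H.
The penult (syllable 3, san) is heavy, so it takes stress.
Stress on syllable 3: gu.po:.ˈsan.ret.

3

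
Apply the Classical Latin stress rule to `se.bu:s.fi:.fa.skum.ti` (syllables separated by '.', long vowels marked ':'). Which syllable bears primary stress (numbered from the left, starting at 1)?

5

Classical Latin: stress the penult if heavy (long vowel or closed), else the antepenult.
Weights: 4 fa L, 5 skum H, 6 ti L.
The penult (syllable 5, skum) is heavy, so it takes stress.
Stress on syllable 5: se.bu:s.fi:.fa.ˈskum.ti.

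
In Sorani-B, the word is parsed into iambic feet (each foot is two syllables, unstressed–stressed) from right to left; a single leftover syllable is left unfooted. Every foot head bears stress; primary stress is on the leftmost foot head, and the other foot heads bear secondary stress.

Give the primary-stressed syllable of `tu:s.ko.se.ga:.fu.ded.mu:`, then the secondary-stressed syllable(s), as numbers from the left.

Parse right to left into iambic (σˈσ) feet: tu:s (ko.ˈse) (ga:.ˈfu) (ded.ˈmu:). Syllable 1 is left unfooted.
Foot heads (stressed positions): 3, 5, 7.
End Rule Leftmost: primary stress on the leftmost head = syllable 3.
Secondary stress on 5, 7: tu:s.ko.ˈse.ga:.ˌfu.ded.ˌmu:.

primary 3, secondary 5, 7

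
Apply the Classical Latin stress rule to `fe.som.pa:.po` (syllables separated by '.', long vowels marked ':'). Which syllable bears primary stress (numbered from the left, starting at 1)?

Classical Latin: stress the penult if heavy (long vowel or closed), else the antepenult.
Weights: 2 som H, 3 pa: H, 4 po L.
The penult (syllable 3, pa:) is heavy, so it takes stress.
Stress on syllable 3: fe.som.ˈpa:.po.

3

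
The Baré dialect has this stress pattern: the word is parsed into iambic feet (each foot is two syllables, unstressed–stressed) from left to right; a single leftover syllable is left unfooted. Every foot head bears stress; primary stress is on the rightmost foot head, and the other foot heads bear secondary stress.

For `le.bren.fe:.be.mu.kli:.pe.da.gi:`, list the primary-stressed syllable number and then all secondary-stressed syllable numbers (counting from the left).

Parse left to right into iambic (σˈσ) feet: (le.ˈbren) (fe:.ˈbe) (mu.ˈkli:) (pe.ˈda) gi:. Syllable 9 is left unfooted.
Foot heads (stressed positions): 2, 4, 6, 8.
End Rule Rightmost: primary stress on the rightmost head = syllable 8.
Secondary stress on 2, 4, 6: le.ˌbren.fe:.ˌbe.mu.ˌkli:.pe.ˈda.gi:.

primary 8, secondary 2, 4, 6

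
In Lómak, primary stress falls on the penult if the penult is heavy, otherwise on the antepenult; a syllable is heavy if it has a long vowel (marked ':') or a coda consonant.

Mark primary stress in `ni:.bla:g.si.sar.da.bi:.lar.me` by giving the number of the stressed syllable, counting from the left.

7

Weights: 6 bi: H, 7 lar H, 8 me L.
The penult (syllable 7, lar) is heavy, so it takes stress.
Primary stress: syllable 7 → ni:.bla:g.si.sar.da.bi:.ˈlar.me.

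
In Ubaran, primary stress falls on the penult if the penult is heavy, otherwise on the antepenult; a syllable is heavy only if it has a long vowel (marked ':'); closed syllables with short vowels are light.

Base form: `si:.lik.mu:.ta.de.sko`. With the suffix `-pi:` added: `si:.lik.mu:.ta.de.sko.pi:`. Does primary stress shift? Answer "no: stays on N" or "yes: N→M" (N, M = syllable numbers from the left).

Base `si:.lik.mu:.ta.de.sko` (6 syllables):
  Weights: 4 ta L, 5 de L, 6 sko L.
  The penult (syllable 5, de) is light, so stress falls on the antepenult (syllable 4, ta).
  → primary stress on syllable 4.
Suffixed `si:.lik.mu:.ta.de.sko.pi:` (7 syllables):
  Weights: 5 de L, 6 sko L, 7 pi: H.
  The penult (syllable 6, sko) is light, so stress falls on the antepenult (syllable 5, de).
  → primary stress on syllable 5.

yes: 4→5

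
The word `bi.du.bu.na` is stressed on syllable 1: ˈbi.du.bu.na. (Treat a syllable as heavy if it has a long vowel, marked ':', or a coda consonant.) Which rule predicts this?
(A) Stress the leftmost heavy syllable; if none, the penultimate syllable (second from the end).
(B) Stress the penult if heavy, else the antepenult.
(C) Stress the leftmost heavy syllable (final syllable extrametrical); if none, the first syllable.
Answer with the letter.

Rule A → syllable 3 (observed: 1).
Rule B → syllable 2 (observed: 1).
Rule C → syllable 1 ✓.

C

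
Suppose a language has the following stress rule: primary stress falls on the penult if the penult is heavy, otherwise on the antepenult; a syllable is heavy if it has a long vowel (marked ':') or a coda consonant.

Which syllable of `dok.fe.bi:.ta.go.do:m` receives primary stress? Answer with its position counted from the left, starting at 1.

4

Weights: 4 ta L, 5 go L, 6 do:m H.
The penult (syllable 5, go) is light, so stress falls on the antepenult (syllable 4, ta).
Primary stress: syllable 4 → dok.fe.bi:.ˈta.go.do:m.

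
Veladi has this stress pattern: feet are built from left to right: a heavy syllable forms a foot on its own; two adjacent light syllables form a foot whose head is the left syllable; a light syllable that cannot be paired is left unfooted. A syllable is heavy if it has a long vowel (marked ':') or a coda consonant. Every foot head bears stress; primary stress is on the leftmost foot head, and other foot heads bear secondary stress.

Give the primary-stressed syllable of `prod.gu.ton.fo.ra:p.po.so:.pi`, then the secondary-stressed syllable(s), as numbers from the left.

Weights: 1 prod H, 2 gu L, 3 ton H, 4 fo L, 5 ra:p H, 6 po L, 7 so: H, 8 pi L.
Parse left to right (heavy = foot alone; LL = one foot; stranded L unfooted): (ˈprod) gu (ˈton) fo (ˈra:p) po (ˈso:) pi.
Foot heads: 1, 3, 5, 7.
Primary stress on the leftmost head = syllable 1.
Secondary stress on 3, 5, 7: ˈprod.gu.ˌton.fo.ˌra:p.po.ˌso:.pi.

primary 1, secondary 3, 5, 7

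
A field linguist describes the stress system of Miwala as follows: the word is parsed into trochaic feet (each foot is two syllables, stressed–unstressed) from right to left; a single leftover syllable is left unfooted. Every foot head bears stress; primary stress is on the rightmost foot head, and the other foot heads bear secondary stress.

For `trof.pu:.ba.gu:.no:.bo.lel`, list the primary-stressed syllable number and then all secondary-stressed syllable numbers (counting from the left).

Parse right to left into trochaic (ˈσσ) feet: trof (ˈpu:.ba) (ˈgu:.no:) (ˈbo.lel). Syllable 1 is left unfooted.
Foot heads (stressed positions): 2, 4, 6.
End Rule Rightmost: primary stress on the rightmost head = syllable 6.
Secondary stress on 2, 4: trof.ˌpu:.ba.ˌgu:.no:.ˈbo.lel.

primary 6, secondary 2, 4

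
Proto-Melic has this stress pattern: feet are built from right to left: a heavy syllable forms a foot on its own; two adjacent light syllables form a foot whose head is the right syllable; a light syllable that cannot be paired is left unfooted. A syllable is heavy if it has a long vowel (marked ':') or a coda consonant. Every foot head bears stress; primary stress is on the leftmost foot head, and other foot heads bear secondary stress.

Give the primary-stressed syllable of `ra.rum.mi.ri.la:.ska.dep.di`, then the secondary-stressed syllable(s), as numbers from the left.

Weights: 1 ra L, 2 rum H, 3 mi L, 4 ri L, 5 la: H, 6 ska L, 7 dep H, 8 di L.
Parse right to left (heavy = foot alone; LL = one foot; stranded L unfooted): ra (ˈrum) (mi.ˈri) (ˈla:) ska (ˈdep) di.
Foot heads: 2, 4, 5, 7.
Primary stress on the leftmost head = syllable 2.
Secondary stress on 4, 5, 7: ra.ˈrum.mi.ˌri.ˌla:.ska.ˌdep.di.

primary 2, secondary 4, 5, 7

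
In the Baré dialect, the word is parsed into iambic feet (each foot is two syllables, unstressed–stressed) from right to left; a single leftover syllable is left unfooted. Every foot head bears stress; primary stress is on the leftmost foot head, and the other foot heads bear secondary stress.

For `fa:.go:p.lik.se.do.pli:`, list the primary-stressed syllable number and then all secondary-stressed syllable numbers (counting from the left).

Parse right to left into iambic (σˈσ) feet: (fa:.ˈgo:p) (lik.ˈse) (do.ˈpli:).
Foot heads (stressed positions): 2, 4, 6.
End Rule Leftmost: primary stress on the leftmost head = syllable 2.
Secondary stress on 4, 6: fa:.ˈgo:p.lik.ˌse.do.ˌpli:.

primary 2, secondary 4, 6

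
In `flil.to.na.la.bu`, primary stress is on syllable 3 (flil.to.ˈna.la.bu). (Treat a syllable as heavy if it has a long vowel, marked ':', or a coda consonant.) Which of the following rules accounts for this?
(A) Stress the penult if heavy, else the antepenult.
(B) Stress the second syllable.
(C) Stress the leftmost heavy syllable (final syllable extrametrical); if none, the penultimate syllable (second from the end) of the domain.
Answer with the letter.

A

Rule A → syllable 3 ✓.
Rule B → syllable 2 (observed: 3).
Rule C → syllable 1 (observed: 3).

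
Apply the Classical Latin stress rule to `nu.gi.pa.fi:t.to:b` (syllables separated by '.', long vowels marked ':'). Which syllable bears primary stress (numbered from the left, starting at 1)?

Classical Latin: stress the penult if heavy (long vowel or closed), else the antepenult.
Weights: 3 pa L, 4 fi:t H, 5 to:b H.
The penult (syllable 4, fi:t) is heavy, so it takes stress.
Stress on syllable 4: nu.gi.pa.ˈfi:t.to:b.

4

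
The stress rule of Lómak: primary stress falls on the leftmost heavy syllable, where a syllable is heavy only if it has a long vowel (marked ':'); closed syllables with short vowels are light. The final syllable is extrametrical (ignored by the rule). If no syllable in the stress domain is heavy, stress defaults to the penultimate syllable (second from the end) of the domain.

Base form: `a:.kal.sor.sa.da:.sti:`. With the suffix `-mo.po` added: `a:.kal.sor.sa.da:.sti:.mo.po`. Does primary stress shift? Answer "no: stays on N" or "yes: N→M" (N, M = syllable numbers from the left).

Base `a:.kal.sor.sa.da:.sti:` (6 syllables):
  The final syllable (6, sti:) is extrametrical; the stress domain is syllables 1–5.
  Weights: 1 a: H, 2 kal L, 3 sor L, 4 sa L, 5 da: H.
  Heavy syllables in the domain: 1, 5. The leftmost is syllable 1 (a:).
  → primary stress on syllable 1.
Suffixed `a:.kal.sor.sa.da:.sti:.mo.po` (8 syllables):
  The final syllable (8, po) is extrametrical; the stress domain is syllables 1–7.
  Weights: 1 a: H, 2 kal L, 3 sor L, 4 sa L, 5 da: H, 6 sti: H, 7 mo L.
  Heavy syllables in the domain: 1, 5, 6. The leftmost is syllable 1 (a:).
  → primary stress on syllable 1.

no: stays on 1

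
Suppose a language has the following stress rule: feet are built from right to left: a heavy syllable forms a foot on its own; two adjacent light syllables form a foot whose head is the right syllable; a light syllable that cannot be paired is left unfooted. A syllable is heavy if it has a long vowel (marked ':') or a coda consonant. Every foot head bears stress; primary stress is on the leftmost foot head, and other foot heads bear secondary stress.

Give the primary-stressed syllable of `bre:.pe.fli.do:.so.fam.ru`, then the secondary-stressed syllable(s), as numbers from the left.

primary 1, secondary 3, 4, 6

Weights: 1 bre: H, 2 pe L, 3 fli L, 4 do: H, 5 so L, 6 fam H, 7 ru L.
Parse right to left (heavy = foot alone; LL = one foot; stranded L unfooted): (ˈbre:) (pe.ˈfli) (ˈdo:) so (ˈfam) ru.
Foot heads: 1, 3, 4, 6.
Primary stress on the leftmost head = syllable 1.
Secondary stress on 3, 4, 6: ˈbre:.pe.ˌfli.ˌdo:.so.ˌfam.ru.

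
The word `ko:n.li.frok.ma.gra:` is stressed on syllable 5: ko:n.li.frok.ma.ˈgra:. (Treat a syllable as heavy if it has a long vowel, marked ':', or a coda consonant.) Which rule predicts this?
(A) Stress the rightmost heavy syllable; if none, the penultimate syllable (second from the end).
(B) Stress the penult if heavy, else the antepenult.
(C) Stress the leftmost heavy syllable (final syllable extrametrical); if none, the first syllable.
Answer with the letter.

Rule A → syllable 5 ✓.
Rule B → syllable 3 (observed: 5).
Rule C → syllable 1 (observed: 5).

A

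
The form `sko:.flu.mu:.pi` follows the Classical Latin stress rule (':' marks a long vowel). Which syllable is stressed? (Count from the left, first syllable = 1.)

3

Classical Latin: stress the penult if heavy (long vowel or closed), else the antepenult.
Weights: 2 flu L, 3 mu: H, 4 pi L.
The penult (syllable 3, mu:) is heavy, so it takes stress.
Stress on syllable 3: sko:.flu.ˈmu:.pi.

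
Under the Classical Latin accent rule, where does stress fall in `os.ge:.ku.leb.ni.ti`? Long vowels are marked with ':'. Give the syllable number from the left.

4

Classical Latin: stress the penult if heavy (long vowel or closed), else the antepenult.
Weights: 4 leb H, 5 ni L, 6 ti L.
The penult (syllable 5, ni) is light, so stress falls on the antepenult (syllable 4, leb).
Stress on syllable 4: os.ge:.ku.ˈleb.ni.ti.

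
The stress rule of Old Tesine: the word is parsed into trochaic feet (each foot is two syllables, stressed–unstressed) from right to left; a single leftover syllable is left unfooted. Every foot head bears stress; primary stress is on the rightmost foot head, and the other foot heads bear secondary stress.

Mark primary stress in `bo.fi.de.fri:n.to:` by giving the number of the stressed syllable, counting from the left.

Parse right to left into trochaic (ˈσσ) feet: bo (ˈfi.de) (ˈfri:n.to:). Syllable 1 is left unfooted.
Foot heads (stressed positions): 2, 4.
End Rule Rightmost: primary stress on the rightmost head = syllable 4.
Primary stress: syllable 4 → bo.fi.de.ˈfri:n.to:.

4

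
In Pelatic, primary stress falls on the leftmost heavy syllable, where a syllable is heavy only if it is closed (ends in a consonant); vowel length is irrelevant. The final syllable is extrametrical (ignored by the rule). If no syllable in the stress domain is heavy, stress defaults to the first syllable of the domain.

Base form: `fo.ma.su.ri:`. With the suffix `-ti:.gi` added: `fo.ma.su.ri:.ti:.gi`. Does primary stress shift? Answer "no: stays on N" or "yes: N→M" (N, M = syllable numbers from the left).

no: stays on 1

Base `fo.ma.su.ri:` (4 syllables):
  The final syllable (4, ri:) is extrametrical; the stress domain is syllables 1–3.
  Weights: 1 fo L, 2 ma L, 3 su L.
  No heavy syllable in the domain; default to the first syllable of the domain = syllable 1.
  → primary stress on syllable 1.
Suffixed `fo.ma.su.ri:.ti:.gi` (6 syllables):
  The final syllable (6, gi) is extrametrical; the stress domain is syllables 1–5.
  Weights: 1 fo L, 2 ma L, 3 su L, 4 ri: L, 5 ti: L.
  No heavy syllable in the domain; default to the first syllable of the domain = syllable 1.
  → primary stress on syllable 1.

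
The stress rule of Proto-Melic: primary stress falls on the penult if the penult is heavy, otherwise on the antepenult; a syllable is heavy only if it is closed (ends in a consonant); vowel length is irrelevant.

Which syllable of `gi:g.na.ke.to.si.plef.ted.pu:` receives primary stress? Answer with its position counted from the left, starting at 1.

Weights: 6 plef H, 7 ted H, 8 pu: L.
The penult (syllable 7, ted) is heavy, so it takes stress.
Primary stress: syllable 7 → gi:g.na.ke.to.si.plef.ˈted.pu:.

7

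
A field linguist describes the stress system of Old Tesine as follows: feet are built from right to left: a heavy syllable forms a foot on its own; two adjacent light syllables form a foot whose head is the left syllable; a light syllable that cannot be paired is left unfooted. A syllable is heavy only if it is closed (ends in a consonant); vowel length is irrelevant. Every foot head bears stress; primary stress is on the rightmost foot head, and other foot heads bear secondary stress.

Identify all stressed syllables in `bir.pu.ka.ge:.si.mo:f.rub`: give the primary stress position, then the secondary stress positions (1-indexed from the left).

Weights: 1 bir H, 2 pu L, 3 ka L, 4 ge: L, 5 si L, 6 mo:f H, 7 rub H.
Parse right to left (heavy = foot alone; LL = one foot; stranded L unfooted): (ˈbir) (ˈpu.ka) (ˈge:.si) (ˈmo:f) (ˈrub).
Foot heads: 1, 2, 4, 6, 7.
Primary stress on the rightmost head = syllable 7.
Secondary stress on 1, 2, 4, 6: ˌbir.ˌpu.ka.ˌge:.si.ˌmo:f.ˈrub.

primary 7, secondary 1, 2, 4, 6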